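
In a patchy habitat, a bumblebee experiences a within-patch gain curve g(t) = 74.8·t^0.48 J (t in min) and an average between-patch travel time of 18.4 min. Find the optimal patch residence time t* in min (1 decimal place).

17.0 min

Maximise g(t)/(T+t): set derivative to zero → g'(t)(T+t) = g(t).
g'(t) = 0.48·74.8·t^-0.52. Setting 0.48·74.8·t^-0.52 = 74.8·t^0.48/(18.4+t) gives 0.48(18.4+t) = t, so 0.52·t = 0.48×18.4.
t* = 0.48×18.4/0.52 = 16.98 min.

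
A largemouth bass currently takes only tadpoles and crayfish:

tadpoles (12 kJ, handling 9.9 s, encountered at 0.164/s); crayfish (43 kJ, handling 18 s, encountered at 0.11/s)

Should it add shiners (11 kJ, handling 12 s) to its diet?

No

On tadpoles and crayfish alone, R = ΣλE/(1+Σλh) = 6.698/4.604 = 1.455 kJ/s.
shiners: E/h = 11/12 = 0.9167 kJ/s.
0.9167 < 1.455, so adding shiners would lower the average — exclude it.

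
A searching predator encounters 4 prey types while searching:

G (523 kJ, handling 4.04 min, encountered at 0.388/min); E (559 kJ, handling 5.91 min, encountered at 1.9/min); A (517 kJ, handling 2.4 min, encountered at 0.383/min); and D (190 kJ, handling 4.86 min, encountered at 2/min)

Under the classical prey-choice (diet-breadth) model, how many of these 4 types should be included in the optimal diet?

2

Rank by E/h (kJ/min): A 215, G 129, E 94.6, D 39.1. Include each in turn until the next type's E/h falls below the running intake rate.
Rate on top 1: 103.2. G: 129 > 103.2 → include.
Rate on top 2: 115. E: 94.6 < 115 → exclude; stop.
Optimal diet: A, G — 2 of 4 types.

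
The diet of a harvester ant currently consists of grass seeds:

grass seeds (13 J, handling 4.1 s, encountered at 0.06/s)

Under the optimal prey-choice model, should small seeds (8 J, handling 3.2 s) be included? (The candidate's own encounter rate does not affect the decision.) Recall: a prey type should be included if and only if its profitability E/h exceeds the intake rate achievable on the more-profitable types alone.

On grass seeds alone, R = ΣλE/(1+Σλh) = 0.78/1.246 = 0.626 J/s.
Profitability of small seeds: 8/3.2 = 2.5 J/s.
2.5 > 0.626, so adding small seeds raises the average — include it.

Yes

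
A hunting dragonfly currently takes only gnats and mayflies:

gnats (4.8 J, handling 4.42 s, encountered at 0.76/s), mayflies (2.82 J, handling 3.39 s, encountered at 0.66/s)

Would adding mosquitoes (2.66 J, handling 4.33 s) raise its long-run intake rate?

No

Current rate: (0.76×4.8 + 0.66×2.82)/(1 + 0.76×4.42 + 0.66×3.39) = 0.8352 J/s.
Profitability of mosquitoes: 2.66/4.33 = 0.6143 J/s.
Since 0.6143 < R, time spent handling mosquitoes is better spent searching.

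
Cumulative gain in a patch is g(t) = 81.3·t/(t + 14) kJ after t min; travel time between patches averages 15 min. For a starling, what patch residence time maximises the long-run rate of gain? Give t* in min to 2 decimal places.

14.49 min

Maximise g(t)/(T+t): set derivative to zero → g'(t)(T+t) = g(t).
g'(t) = 81.3·14/(t + 14)². Setting 81.3·14/(t+14)² = 81.3t/[(t+14)(15+t)] gives 14(15+t) = t(t+14), so t² = 14×15 = 210.
t* = √210 = 14.49 min.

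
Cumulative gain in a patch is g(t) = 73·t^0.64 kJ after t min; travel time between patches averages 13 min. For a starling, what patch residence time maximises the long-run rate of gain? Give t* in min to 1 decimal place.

Maximise g(t)/(T+t): set derivative to zero → g'(t)(T+t) = g(t).
g'(t) = 0.64·73·t^-0.36. Setting 0.64·73·t^-0.36 = 73·t^0.64/(13+t) gives 0.64(13+t) = t, so 0.36·t = 0.64×13.
t* = 0.64×13/0.36 = 23.11 min.

23.1 min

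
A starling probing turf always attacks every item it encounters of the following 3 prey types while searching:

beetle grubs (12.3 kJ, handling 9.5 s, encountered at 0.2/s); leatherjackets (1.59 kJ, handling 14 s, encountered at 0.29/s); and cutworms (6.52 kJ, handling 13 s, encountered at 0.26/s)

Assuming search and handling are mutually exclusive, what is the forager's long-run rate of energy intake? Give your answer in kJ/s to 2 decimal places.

0.45 kJ/s

R = Σλ_iE_i / (1 + Σλ_ih_i)
Numerator: 0.2×12.3 + 0.29×1.59 + 0.26×6.52 = 4.616
Denominator: 1 + 0.2×9.5 + 0.29×14 + 0.26×13 = 10.34
R = 4.616/10.34 = 0.4465 kJ/s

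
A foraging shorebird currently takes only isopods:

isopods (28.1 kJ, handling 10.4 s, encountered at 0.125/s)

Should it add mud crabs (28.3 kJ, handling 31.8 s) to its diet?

Current rate: (0.125×28.1)/(1 + 0.125×10.4) = 1.527 kJ/s.
mud crabs: E/h = 28.3/31.8 = 0.8899 kJ/s.
Since 0.8899 < R, time spent handling mud crabs is better spent searching.

No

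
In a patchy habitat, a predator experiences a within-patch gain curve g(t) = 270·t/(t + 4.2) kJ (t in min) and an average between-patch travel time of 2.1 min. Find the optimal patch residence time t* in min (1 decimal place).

3.0 min

Optimal t* satisfies g'(t*) = g(t*)/(T + t*).
g'(t) = 270·4.2/(t + 4.2)². Setting 270·4.2/(t+4.2)² = 270t/[(t+4.2)(2.1+t)] gives 4.2(2.1+t) = t(t+4.2), so t² = 4.2×2.1 = 8.82.
t* = √8.82 = 2.97 min.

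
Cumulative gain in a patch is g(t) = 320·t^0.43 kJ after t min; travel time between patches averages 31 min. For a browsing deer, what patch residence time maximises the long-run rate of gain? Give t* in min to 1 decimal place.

By the marginal value theorem, leave when the instantaneous gain rate g'(t) equals the habitat-wide average g(t)/(T + t).
g'(t) = 0.43·320·t^-0.57. Setting 0.43·320·t^-0.57 = 320·t^0.43/(31+t) gives 0.43(31+t) = t, so 0.57·t = 0.43×31.
t* = 0.43×31/0.57 = 23.39 min.

23.4 min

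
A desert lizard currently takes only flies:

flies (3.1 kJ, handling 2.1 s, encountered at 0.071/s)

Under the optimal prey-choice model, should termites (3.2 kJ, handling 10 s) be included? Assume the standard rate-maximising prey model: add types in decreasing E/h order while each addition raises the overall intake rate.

On flies alone, R = ΣλE/(1+Σλh) = 0.2201/1.149 = 0.1915 kJ/s.
termites: E/h = 3.2/10 = 0.32 kJ/s.
Since 0.32 > R, including termites increases the long-run rate.

Yes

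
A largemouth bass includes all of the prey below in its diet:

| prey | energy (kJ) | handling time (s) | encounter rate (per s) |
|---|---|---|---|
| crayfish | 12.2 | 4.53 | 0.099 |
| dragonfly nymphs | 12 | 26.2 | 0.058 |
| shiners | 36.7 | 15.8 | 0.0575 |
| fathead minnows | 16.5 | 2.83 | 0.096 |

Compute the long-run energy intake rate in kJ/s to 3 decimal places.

1.349 kJ/s

Energy encountered per unit search time: 0.099×12.2 + 0.058×12 + 0.0575×36.7 + 0.096×16.5 = 5.598 kJ/s.
Handling time per unit search time: 0.099×4.53 + 0.058×26.2 + 0.0575×15.8 + 0.096×2.83 = 3.148.
Rate = 5.598/(1 + 3.148) = 1.349 kJ/s.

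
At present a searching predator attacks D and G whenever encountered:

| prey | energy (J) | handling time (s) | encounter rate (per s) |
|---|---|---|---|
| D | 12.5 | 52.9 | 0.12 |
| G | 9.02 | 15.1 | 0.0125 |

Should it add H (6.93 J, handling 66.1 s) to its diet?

Current rate: (0.12×12.5 + 0.0125×9.02)/(1 + 0.12×52.9 + 0.0125×15.1) = 0.214 J/s.
Profitability of H: 6.93/66.1 = 0.1048 J/s.
Since 0.1048 < R, time spent handling H is better spent searching.

No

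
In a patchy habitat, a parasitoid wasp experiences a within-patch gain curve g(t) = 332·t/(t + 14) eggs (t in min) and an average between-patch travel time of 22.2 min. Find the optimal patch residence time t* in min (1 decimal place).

By the marginal value theorem, leave when the instantaneous gain rate g'(t) equals the habitat-wide average g(t)/(T + t).
g'(t) = 332·14/(t + 14)². Setting 332·14/(t+14)² = 332t/[(t+14)(22.2+t)] gives 14(22.2+t) = t(t+14), so t² = 14×22.2 = 310.8.
t* = √310.8 = 17.63 min.

17.6 min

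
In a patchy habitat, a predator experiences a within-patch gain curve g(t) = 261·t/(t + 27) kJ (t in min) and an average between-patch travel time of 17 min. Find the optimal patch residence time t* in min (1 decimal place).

21.4 min

Maximise g(t)/(T+t): set derivative to zero → g'(t)(T+t) = g(t).
g'(t) = 261·27/(t + 27)². Setting 261·27/(t+27)² = 261t/[(t+27)(17+t)] gives 27(17+t) = t(t+27), so t² = 27×17 = 459.
t* = √459 = 21.42 min.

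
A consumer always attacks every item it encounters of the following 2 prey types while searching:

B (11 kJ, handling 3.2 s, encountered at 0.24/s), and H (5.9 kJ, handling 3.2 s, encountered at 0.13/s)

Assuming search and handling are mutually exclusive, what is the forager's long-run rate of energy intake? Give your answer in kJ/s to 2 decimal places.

1.56 kJ/s

R = (0.24×11 + 0.13×5.9) / (1 + 0.24×3.2 + 0.13×3.2) = 3.407/2.184 = 1.56 kJ/s.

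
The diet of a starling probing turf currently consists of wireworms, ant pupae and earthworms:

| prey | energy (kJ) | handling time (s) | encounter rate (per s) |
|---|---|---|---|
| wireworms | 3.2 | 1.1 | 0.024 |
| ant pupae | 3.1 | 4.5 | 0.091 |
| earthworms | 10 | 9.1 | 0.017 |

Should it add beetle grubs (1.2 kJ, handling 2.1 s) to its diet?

On wireworms, ant pupae and earthworms alone, R = ΣλE/(1+Σλh) = 0.5289/1.591 = 0.3325 kJ/s.
beetle grubs: E/h = 1.2/2.1 = 0.5714 kJ/s.
Since 0.5714 > R, including beetle grubs increases the long-run rate.

Yes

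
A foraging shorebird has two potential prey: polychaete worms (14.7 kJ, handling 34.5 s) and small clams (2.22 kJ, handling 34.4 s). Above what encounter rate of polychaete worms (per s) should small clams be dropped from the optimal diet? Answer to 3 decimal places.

Drop small clams once their profitability E₂/h₂ falls below the rate achievable on polychaete worms alone: E₂/h₂ = λE₁/(1 + λh₁).
Solve for λ: λE₁h₂ = E₂(1 + λh₁) → λ(E₁h₂ − E₂h₁) = E₂ → λ = E₂/(E₁h₂ − E₂h₁).
λ = 2.22/(14.7×34.4 − 2.22×34.5) = 2.22/429.1 = 0.005174 per s.

0.005 per s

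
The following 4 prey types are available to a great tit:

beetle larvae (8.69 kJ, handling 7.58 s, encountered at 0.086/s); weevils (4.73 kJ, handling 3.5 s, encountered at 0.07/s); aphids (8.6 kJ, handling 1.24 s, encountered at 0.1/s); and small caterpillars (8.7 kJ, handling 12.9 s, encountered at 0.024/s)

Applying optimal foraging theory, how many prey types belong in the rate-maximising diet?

Profitabilities (E/h, kJ/s): aphids 6.94, weevils 1.35, beetle larvae 1.15, small caterpillars 0.674. Add prey in this order while the next type's profitability exceeds the intake rate on those already taken.
Rate on top 1: 0.7651. weevils: 1.35 > 0.7651 → include.
Rate on top 2: 0.8701. beetle larvae: 1.15 > 0.8701 → include.
Rate on top 3: 0.9592. small caterpillars: 0.674 < 0.9592 → exclude; stop.
Optimal diet: aphids, weevils, beetle larvae — 3 of 4 types.

3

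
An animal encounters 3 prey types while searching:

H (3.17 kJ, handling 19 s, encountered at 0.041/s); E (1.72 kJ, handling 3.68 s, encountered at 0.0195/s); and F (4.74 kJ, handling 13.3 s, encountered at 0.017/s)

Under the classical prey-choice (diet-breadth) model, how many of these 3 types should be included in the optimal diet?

Profitabilities (E/h, kJ/s): E 0.467, F 0.356, H 0.167. Add prey in this order while the next type's profitability exceeds the intake rate on those already taken.
Rate on top 1: 0.03129. F: 0.356 > 0.03129 → include.
Rate on top 2: 0.08793. H: 0.167 > 0.08793 → include.
Optimal diet: E, F, H — 3 of 3 types.

3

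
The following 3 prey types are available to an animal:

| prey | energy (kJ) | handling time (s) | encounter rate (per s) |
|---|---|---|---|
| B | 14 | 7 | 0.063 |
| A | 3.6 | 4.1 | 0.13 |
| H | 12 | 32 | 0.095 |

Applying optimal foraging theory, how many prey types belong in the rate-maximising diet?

E/h in descending order: B 2, A 0.878, H 0.375 kJ/s. The optimal diet is the largest prefix of this list for which every included type satisfies E_i/h_i > R on the types above it.
Rate on top 1: 0.6121. A: 0.878 > 0.6121 → include.
Rate on top 2: 0.6839. H: 0.375 < 0.6839 → exclude; stop.
Optimal diet: B, A — 2 of 3 types.

2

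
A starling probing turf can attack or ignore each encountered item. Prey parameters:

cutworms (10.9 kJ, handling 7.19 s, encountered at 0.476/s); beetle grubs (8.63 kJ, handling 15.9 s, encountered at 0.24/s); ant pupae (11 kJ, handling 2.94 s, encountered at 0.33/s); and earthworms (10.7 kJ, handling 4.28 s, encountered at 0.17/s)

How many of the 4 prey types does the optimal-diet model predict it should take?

Profitabilities (E/h, kJ/s): ant pupae 3.74, earthworms 2.5, cutworms 1.52, beetle grubs 0.543. Add prey in this order while the next type's profitability exceeds the intake rate on those already taken.
Rate on top 1: 1.842. earthworms: 2.5 > 1.842 → include.
Rate on top 2: 2.02. cutworms: 1.52 < 2.02 → exclude; stop.
Optimal diet: ant pupae, earthworms — 2 of 4 types.

2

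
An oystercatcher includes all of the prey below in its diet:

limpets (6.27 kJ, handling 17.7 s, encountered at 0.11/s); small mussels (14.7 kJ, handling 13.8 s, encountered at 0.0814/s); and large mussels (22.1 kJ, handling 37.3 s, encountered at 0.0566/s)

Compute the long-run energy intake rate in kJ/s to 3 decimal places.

R = (0.11×6.27 + 0.0814×14.7 + 0.0566×22.1) / (1 + 0.11×17.7 + 0.0814×13.8 + 0.0566×37.3) = 3.137/6.181 = 0.5075 kJ/s.

0.508 kJ/s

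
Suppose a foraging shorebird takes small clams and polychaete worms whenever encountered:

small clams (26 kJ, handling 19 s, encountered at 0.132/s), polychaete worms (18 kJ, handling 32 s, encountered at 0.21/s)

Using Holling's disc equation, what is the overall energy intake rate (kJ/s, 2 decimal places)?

0.71 kJ/s

R = Σλ_iE_i / (1 + Σλ_ih_i)
Numerator: 0.132×26 + 0.21×18 = 7.212
Denominator: 1 + 0.132×19 + 0.21×32 = 10.23
R = 7.212/10.23 = 0.7051 kJ/s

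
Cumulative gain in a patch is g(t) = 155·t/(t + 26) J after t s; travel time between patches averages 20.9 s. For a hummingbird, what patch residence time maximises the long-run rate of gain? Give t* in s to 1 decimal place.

By the marginal value theorem, leave when the instantaneous gain rate g'(t) equals the habitat-wide average g(t)/(T + t).
g'(t) = 155·26/(t + 26)². Setting 155·26/(t+26)² = 155t/[(t+26)(20.9+t)] gives 26(20.9+t) = t(t+26), so t² = 26×20.9 = 543.4.
t* = √543.4 = 23.31 s.

23.3 s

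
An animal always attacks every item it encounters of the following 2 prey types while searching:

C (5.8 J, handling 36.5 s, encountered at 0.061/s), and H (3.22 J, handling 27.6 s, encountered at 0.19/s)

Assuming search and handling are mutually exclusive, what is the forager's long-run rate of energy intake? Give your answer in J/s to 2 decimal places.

0.11 J/s

Energy encountered per unit search time: 0.061×5.8 + 0.19×3.22 = 0.9656 J/s.
Handling time per unit search time: 0.061×36.5 + 0.19×27.6 = 7.471.
Rate = 0.9656/(1 + 7.471) = 0.114 J/s.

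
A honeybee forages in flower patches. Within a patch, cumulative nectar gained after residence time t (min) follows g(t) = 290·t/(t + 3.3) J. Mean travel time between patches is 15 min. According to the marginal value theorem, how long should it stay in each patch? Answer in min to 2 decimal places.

7.04 min

Optimal t* satisfies g'(t*) = g(t*)/(T + t*).
g'(t) = 290·3.3/(t + 3.3)². Setting 290·3.3/(t+3.3)² = 290t/[(t+3.3)(15+t)] gives 3.3(15+t) = t(t+3.3), so t² = 3.3×15 = 49.5.
t* = √49.5 = 7.036 min.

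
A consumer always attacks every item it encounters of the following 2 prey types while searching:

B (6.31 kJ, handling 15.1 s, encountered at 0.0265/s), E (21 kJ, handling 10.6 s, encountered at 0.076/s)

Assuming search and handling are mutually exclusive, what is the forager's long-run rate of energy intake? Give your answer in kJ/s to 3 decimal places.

0.799 kJ/s

R = Σλ_iE_i / (1 + Σλ_ih_i)
Numerator: 0.0265×6.31 + 0.076×21 = 1.763
Denominator: 1 + 0.0265×15.1 + 0.076×10.6 = 2.206
R = 1.763/2.206 = 0.7994 kJ/s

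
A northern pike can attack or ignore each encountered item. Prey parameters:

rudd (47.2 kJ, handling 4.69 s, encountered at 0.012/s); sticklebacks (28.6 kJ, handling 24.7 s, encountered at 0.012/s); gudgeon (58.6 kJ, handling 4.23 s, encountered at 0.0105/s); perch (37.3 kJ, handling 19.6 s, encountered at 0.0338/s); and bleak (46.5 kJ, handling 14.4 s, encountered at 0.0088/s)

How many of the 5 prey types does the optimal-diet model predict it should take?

Profitabilities (E/h, kJ/s): gudgeon 13.9, rudd 10.1, bleak 3.23, perch 1.9, sticklebacks 1.16. Add prey in this order while the next type's profitability exceeds the intake rate on those already taken.
Rate on top 1: 0.5891. rudd: 10.1 > 0.5891 → include.
Rate on top 2: 1.074. bleak: 3.23 > 1.074 → include.
Rate on top 3: 1.296. perch: 1.9 > 1.296 → include.
Rate on top 4: 1.509. sticklebacks: 1.16 < 1.509 → exclude; stop.
Optimal diet: gudgeon, rudd, bleak, perch — 4 of 5 types.

4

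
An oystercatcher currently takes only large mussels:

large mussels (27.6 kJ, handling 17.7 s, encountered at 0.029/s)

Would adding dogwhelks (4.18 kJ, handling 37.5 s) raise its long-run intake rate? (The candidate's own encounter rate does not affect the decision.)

On large mussels alone, R = ΣλE/(1+Σλh) = 0.8004/1.513 = 0.5289 kJ/s.
dogwhelks: E/h = 4.18/37.5 = 0.1115 kJ/s.
0.1115 < 0.5289, so adding dogwhelks would lower the average — exclude it.

No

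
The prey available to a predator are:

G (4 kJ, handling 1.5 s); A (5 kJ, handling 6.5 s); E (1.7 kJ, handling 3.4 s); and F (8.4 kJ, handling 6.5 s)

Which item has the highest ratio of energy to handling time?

G

In descending order of E/h:
G: 4/1.5 = 2.67 kJ/s
F: 8.4/6.5 = 1.29 kJ/s
A: 5/6.5 = 0.769 kJ/s
E: 1.7/3.4 = 0.5 kJ/s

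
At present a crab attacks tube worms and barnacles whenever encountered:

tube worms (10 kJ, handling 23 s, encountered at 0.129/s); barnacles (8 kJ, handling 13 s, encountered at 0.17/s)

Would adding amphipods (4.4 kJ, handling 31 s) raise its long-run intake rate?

Current rate: (0.129×10 + 0.17×8)/(1 + 0.129×23 + 0.17×13) = 0.429 kJ/s.
Profitability of amphipods: 4.4/31 = 0.1419 kJ/s.
0.1419 < 0.429, so adding amphipods would lower the average — exclude it.

No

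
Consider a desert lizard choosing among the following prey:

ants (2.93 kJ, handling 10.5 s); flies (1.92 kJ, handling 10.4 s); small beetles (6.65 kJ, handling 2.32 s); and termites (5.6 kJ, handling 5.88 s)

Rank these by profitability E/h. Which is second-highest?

In descending order of E/h:
small beetles: 6.65/2.32 = 2.87 kJ/s
termites: 5.6/5.88 = 0.952 kJ/s
ants: 2.93/10.5 = 0.279 kJ/s
flies: 1.92/10.4 = 0.185 kJ/s

termites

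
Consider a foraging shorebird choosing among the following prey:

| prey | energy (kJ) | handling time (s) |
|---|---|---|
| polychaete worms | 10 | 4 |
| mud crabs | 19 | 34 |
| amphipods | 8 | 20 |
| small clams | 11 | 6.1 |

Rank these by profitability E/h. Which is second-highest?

In descending order of E/h:
polychaete worms: 10/4 = 2.5 kJ/s
small clams: 11/6.1 = 1.8 kJ/s
mud crabs: 19/34 = 0.559 kJ/s
amphipods: 8/20 = 0.4 kJ/s

small clams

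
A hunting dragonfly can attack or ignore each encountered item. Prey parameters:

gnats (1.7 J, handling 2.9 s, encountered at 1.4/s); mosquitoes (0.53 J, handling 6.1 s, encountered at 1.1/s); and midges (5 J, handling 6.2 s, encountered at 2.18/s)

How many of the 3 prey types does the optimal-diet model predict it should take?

E/h in descending order: midges 0.806, gnats 0.586, mosquitoes 0.0869 J/s. The optimal diet is the largest prefix of this list for which every included type satisfies E_i/h_i > R on the types above it.
Rate on top 1: 0.7509. gnats: 0.586 < 0.7509 → exclude; stop.
Optimal diet: midges — 1 of 3 types.

1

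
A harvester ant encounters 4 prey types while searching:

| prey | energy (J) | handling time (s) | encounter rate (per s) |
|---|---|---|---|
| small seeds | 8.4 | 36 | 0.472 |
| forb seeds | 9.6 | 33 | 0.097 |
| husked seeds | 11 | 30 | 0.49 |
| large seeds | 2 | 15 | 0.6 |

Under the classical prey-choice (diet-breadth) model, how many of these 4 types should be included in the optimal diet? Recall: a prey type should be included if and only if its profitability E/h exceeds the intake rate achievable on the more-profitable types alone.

E/h in descending order: husked seeds 0.367, forb seeds 0.291, small seeds 0.233, large seeds 0.133 J/s. The optimal diet is the largest prefix of this list for which every included type satisfies E_i/h_i > R on the types above it.
Rate on top 1: 0.3433. forb seeds: 0.291 < 0.3433 → exclude; stop.
Optimal diet: husked seeds — 1 of 4 types.

1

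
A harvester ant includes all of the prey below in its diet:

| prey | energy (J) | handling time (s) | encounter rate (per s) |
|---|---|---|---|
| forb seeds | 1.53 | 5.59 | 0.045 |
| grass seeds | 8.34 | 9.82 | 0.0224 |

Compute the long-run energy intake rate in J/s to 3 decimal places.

0.174 J/s

Energy encountered per unit search time: 0.045×1.53 + 0.0224×8.34 = 0.2557 J/s.
Handling time per unit search time: 0.045×5.59 + 0.0224×9.82 = 0.4715.
Rate = 0.2557/(1 + 0.4715) = 0.1737 J/s.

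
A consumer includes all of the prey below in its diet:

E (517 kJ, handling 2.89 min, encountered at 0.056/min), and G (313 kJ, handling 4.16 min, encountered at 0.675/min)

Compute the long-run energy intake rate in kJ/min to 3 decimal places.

60.513 kJ/min

R = (0.056×517 + 0.675×313) / (1 + 0.056×2.89 + 0.675×4.16) = 240.2/3.97 = 60.51 kJ/min.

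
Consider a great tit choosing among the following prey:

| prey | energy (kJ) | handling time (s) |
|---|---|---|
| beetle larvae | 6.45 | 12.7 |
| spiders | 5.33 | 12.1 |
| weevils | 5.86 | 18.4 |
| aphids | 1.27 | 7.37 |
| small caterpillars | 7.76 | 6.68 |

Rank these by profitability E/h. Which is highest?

small caterpillars

Profitability E/h (kJ/s): beetle larvae = 6.45/12.7 = 0.508, spiders = 5.33/12.1 = 0.44, weevils = 5.86/18.4 = 0.318, aphids = 1.27/7.37 = 0.172, small caterpillars = 7.76/6.68 = 1.16.
Ranked: small caterpillars > beetle larvae > spiders > weevils > aphids.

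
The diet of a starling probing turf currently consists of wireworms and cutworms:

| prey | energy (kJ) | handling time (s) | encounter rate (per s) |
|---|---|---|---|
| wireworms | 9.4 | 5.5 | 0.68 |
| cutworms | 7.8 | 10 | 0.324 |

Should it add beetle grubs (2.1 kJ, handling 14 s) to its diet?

No

Current rate: (0.68×9.4 + 0.324×7.8)/(1 + 0.68×5.5 + 0.324×10) = 1.118 kJ/s.
Profitability of beetle grubs: 2.1/14 = 0.15 kJ/s.
0.15 < 1.118, so adding beetle grubs would lower the average — exclude it.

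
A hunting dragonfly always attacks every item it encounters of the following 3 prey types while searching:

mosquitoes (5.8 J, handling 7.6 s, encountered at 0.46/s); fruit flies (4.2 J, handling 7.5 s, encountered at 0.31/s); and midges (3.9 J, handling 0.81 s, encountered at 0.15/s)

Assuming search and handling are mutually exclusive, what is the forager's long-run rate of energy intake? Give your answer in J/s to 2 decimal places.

0.66 J/s

R = Σλ_iE_i / (1 + Σλ_ih_i)
Numerator: 0.46×5.8 + 0.31×4.2 + 0.15×3.9 = 4.555
Denominator: 1 + 0.46×7.6 + 0.31×7.5 + 0.15×0.81 = 6.942
R = 4.555/6.942 = 0.6561 J/s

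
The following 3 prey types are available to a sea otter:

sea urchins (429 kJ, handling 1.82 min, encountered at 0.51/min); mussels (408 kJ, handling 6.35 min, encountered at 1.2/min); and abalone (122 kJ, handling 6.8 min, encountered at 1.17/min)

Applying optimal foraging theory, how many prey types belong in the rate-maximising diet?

1

Profitabilities (E/h, kJ/min): sea urchins 236, mussels 64.3, abalone 17.9. Add prey in this order while the next type's profitability exceeds the intake rate on those already taken.
Rate on top 1: 113.5. mussels: 64.3 < 113.5 → exclude; stop.
Optimal diet: sea urchins — 1 of 3 types.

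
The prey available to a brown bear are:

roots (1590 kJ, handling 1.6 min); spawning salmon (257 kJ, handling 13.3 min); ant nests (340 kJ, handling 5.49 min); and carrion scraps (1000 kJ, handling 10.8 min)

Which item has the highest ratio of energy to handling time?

roots

Profitability E/h (kJ/min): roots = 1590/1.6 = 994, spawning salmon = 257/13.3 = 19.3, ant nests = 340/5.49 = 61.9, carrion scraps = 1000/10.8 = 92.6.
Ranked: roots > carrion scraps > ant nests > spawning salmon.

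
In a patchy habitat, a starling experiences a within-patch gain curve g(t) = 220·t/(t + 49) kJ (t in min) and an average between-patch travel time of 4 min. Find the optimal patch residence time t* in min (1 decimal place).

14.0 min

By the marginal value theorem, leave when the instantaneous gain rate g'(t) equals the habitat-wide average g(t)/(T + t).
g'(t) = 220·49/(t + 49)². Setting 220·49/(t+49)² = 220t/[(t+49)(4+t)] gives 49(4+t) = t(t+49), so t² = 49×4 = 196.
t* = √196 = 14 min.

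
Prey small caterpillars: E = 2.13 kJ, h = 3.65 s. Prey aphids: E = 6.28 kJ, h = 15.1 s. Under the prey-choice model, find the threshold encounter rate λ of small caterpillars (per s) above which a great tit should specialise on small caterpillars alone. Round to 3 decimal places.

0.680 per s

The zero-one rule: include aphids iff E₂/h₂ > λE₁/(1+λh₁). Equality gives the switch point.
λE₁h₂ = E₂ + λE₂h₁ ⇒ λ = E₂/(E₁h₂ − E₂h₁) = 6.28/(32.16 − 22.92) = 0.6796 per s.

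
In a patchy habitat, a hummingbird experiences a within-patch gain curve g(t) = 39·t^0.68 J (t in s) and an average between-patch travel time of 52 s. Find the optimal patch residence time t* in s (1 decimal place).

By the marginal value theorem, leave when the instantaneous gain rate g'(t) equals the habitat-wide average g(t)/(T + t).
g'(t) = 0.68·39·t^-0.32. Setting 0.68·39·t^-0.32 = 39·t^0.68/(52+t) gives 0.68(52+t) = t, so 0.32·t = 0.68×52.
t* = 0.68×52/0.32 = 110.5 s.

110.5 s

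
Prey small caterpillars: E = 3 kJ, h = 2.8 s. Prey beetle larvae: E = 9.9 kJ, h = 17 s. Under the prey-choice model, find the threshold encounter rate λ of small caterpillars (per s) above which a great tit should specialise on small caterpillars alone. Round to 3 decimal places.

Drop beetle larvae once their profitability E₂/h₂ falls below the rate achievable on small caterpillars alone: E₂/h₂ = λE₁/(1 + λh₁).
Solve for λ: λE₁h₂ = E₂(1 + λh₁) → λ(E₁h₂ − E₂h₁) = E₂ → λ = E₂/(E₁h₂ − E₂h₁).
λ = 9.9/(3×17 − 9.9×2.8) = 9.9/23.28 = 0.4253 per s.

0.425 per s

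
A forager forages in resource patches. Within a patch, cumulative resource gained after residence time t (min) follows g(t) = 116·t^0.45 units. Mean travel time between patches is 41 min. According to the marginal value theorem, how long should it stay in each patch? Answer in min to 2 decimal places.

By the marginal value theorem, leave when the instantaneous gain rate g'(t) equals the habitat-wide average g(t)/(T + t).
g'(t) = 0.45·116·t^-0.55. Setting 0.45·116·t^-0.55 = 116·t^0.45/(41+t) gives 0.45(41+t) = t, so 0.55·t = 0.45×41.
t* = 0.45×41/0.55 = 33.55 min.

33.55 min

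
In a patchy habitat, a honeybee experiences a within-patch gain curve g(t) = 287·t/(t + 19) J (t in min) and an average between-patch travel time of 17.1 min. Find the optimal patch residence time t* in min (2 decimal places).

Optimal t* satisfies g'(t*) = g(t*)/(T + t*).
g'(t) = 287·19/(t + 19)². Setting 287·19/(t+19)² = 287t/[(t+19)(17.1+t)] gives 19(17.1+t) = t(t+19), so t² = 19×17.1 = 324.9.
t* = √324.9 = 18.02 min.

18.02 min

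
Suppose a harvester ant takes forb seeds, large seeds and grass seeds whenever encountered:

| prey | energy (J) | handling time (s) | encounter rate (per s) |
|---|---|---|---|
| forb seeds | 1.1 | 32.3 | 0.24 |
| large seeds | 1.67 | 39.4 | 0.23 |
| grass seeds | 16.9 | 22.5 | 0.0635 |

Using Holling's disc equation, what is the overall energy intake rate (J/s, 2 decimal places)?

0.09 J/s

R = Σλ_iE_i / (1 + Σλ_ih_i)
Numerator: 0.24×1.1 + 0.23×1.67 + 0.0635×16.9 = 1.721
Denominator: 1 + 0.24×32.3 + 0.23×39.4 + 0.0635×22.5 = 19.24
R = 1.721/19.24 = 0.08945 J/s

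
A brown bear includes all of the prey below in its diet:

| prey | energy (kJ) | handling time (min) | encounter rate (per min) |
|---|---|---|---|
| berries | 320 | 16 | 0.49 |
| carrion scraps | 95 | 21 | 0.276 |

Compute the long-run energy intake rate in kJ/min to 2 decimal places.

12.50 kJ/min

R = (0.49×320 + 0.276×95) / (1 + 0.49×16 + 0.276×21) = 183/14.64 = 12.5 kJ/min.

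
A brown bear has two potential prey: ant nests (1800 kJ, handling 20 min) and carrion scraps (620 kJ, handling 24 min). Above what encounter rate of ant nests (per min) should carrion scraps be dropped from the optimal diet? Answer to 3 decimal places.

0.020 per min

The zero-one rule: include carrion scraps iff E₂/h₂ > λE₁/(1+λh₁). Equality gives the switch point.
λE₁h₂ = E₂ + λE₂h₁ ⇒ λ = E₂/(E₁h₂ − E₂h₁) = 620/(4.32e+04 − 1.24e+04) = 0.02013 per min.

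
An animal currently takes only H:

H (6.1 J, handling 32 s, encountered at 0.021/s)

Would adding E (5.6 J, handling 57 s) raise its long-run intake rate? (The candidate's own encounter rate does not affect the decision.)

Intake rate on the current diet: R = (0.021×6.1) / (1 + 0.021×32) = 0.1281/1.672 = 0.07661 J/s.
Profitability of E: 5.6/57 = 0.09825 J/s.
Since 0.09825 > R, including E increases the long-run rate.

Yes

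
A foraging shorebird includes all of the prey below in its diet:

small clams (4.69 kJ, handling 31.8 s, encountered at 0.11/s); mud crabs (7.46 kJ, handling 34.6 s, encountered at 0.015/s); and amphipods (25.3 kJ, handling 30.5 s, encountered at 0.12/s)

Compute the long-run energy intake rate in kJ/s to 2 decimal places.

R = Σλ_iE_i / (1 + Σλ_ih_i)
Numerator: 0.11×4.69 + 0.015×7.46 + 0.12×25.3 = 3.664
Denominator: 1 + 0.11×31.8 + 0.015×34.6 + 0.12×30.5 = 8.677
R = 3.664/8.677 = 0.4222 kJ/s

0.42 kJ/s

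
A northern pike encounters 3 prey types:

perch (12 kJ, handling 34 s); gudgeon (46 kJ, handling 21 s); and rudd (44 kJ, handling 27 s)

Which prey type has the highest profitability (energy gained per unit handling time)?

gudgeon

Profitability E/h (kJ/s): perch = 12/34 = 0.353, gudgeon = 46/21 = 2.19, rudd = 44/27 = 1.63.
Ranked: gudgeon > rudd > perch.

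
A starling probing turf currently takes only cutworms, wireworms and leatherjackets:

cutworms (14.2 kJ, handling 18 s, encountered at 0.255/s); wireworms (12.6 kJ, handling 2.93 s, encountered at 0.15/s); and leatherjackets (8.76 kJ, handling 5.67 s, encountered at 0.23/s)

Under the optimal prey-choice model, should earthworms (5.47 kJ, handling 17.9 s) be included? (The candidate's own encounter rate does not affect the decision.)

No

On cutworms, wireworms and leatherjackets alone, R = ΣλE/(1+Σλh) = 7.526/7.334 = 1.026 kJ/s.
earthworms: E/h = 5.47/17.9 = 0.3056 kJ/s.
0.3056 < 1.026, so adding earthworms would lower the average — exclude it.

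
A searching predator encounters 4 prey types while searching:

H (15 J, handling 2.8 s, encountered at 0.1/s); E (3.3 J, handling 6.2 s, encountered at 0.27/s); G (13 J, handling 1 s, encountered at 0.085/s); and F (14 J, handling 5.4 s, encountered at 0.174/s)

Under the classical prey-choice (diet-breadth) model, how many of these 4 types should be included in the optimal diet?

3

Profitabilities (E/h, J/s): G 13, H 5.36, F 2.59, E 0.532. Add prey in this order while the next type's profitability exceeds the intake rate on those already taken.
Rate on top 1: 1.018. H: 5.36 > 1.018 → include.
Rate on top 2: 1.908. F: 2.59 > 1.908 → include.
Rate on top 3: 2.187. E: 0.532 < 2.187 → exclude; stop.
Optimal diet: G, H, F — 3 of 4 types.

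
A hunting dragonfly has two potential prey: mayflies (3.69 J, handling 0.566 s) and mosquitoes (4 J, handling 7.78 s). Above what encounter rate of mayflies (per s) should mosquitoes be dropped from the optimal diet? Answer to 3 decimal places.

0.151 per s

At the threshold, the rate on mayflies alone equals the profitability of mosquitoes: λ·3.69/(1 + λ·0.566) = 4/7.78 = 0.5141.
Rearranging, λ(3.69 − 0.5141×0.566) = 0.5141, so λ = 0.5141/3.399 = 0.1513 per s.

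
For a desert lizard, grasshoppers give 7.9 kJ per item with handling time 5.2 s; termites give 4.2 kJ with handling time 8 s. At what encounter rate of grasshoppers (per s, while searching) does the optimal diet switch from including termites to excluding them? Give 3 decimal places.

0.102 per s

Drop termites once their profitability E₂/h₂ falls below the rate achievable on grasshoppers alone: E₂/h₂ = λE₁/(1 + λh₁).
Solve for λ: λE₁h₂ = E₂(1 + λh₁) → λ(E₁h₂ − E₂h₁) = E₂ → λ = E₂/(E₁h₂ − E₂h₁).
λ = 4.2/(7.9×8 − 4.2×5.2) = 4.2/41.36 = 0.1015 per s.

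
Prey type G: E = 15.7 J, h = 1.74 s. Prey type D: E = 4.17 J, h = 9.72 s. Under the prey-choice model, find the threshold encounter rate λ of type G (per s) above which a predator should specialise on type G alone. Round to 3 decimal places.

The zero-one rule: include type D iff E₂/h₂ > λE₁/(1+λh₁). Equality gives the switch point.
λE₁h₂ = E₂ + λE₂h₁ ⇒ λ = E₂/(E₁h₂ − E₂h₁) = 4.17/(152.6 − 7.256) = 0.02869 per s.

0.029 per s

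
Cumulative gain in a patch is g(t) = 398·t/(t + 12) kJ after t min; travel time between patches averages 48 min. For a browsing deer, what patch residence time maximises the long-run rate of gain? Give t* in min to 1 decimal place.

Maximise g(t)/(T+t): set derivative to zero → g'(t)(T+t) = g(t).
g'(t) = 398·12/(t + 12)². Setting 398·12/(t+12)² = 398t/[(t+12)(48+t)] gives 12(48+t) = t(t+12), so t² = 12×48 = 576.
t* = √576 = 24 min.

24.0 min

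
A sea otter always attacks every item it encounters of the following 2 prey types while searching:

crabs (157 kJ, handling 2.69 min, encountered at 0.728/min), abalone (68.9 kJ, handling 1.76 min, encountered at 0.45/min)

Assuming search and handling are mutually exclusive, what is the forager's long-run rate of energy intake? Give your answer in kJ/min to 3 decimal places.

38.744 kJ/min

Energy encountered per unit search time: 0.728×157 + 0.45×68.9 = 145.3 kJ/min.
Handling time per unit search time: 0.728×2.69 + 0.45×1.76 = 2.75.
Rate = 145.3/(1 + 2.75) = 38.74 kJ/min.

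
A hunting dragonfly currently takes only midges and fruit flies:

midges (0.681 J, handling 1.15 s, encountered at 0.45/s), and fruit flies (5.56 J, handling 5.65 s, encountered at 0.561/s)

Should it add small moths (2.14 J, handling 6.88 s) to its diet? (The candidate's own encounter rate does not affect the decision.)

Current rate: (0.45×0.681 + 0.561×5.56)/(1 + 0.45×1.15 + 0.561×5.65) = 0.7309 J/s.
small moths: E/h = 2.14/6.88 = 0.311 J/s.
0.311 < 0.7309, so adding small moths would lower the average — exclude it.

No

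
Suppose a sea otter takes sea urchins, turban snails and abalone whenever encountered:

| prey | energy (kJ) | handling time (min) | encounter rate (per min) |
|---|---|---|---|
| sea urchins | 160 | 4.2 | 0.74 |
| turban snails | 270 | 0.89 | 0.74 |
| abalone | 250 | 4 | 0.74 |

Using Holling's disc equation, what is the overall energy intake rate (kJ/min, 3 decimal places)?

65.126 kJ/min

R = (0.74×160 + 0.74×270 + 0.74×250) / (1 + 0.74×4.2 + 0.74×0.89 + 0.74×4) = 503.2/7.727 = 65.13 kJ/min.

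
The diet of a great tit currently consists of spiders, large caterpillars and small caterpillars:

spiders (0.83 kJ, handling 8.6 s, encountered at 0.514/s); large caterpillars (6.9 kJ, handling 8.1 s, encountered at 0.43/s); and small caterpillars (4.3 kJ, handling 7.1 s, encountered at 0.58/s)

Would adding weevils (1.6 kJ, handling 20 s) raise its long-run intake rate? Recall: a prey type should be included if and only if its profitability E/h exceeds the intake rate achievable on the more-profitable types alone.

Current rate: (0.514×0.83 + 0.43×6.9 + 0.58×4.3)/(1 + 0.514×8.6 + 0.43×8.1 + 0.58×7.1) = 0.4521 kJ/s.
weevils: E/h = 1.6/20 = 0.08 kJ/s.
0.08 < 0.4521, so adding weevils would lower the average — exclude it.

No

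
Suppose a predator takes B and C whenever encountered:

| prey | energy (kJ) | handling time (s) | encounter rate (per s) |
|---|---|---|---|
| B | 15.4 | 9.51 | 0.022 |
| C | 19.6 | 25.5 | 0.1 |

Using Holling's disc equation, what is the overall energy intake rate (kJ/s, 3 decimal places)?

Energy encountered per unit search time: 0.022×15.4 + 0.1×19.6 = 2.299 kJ/s.
Handling time per unit search time: 0.022×9.51 + 0.1×25.5 = 2.759.
Rate = 2.299/(1 + 2.759) = 0.6115 kJ/s.

0.612 kJ/s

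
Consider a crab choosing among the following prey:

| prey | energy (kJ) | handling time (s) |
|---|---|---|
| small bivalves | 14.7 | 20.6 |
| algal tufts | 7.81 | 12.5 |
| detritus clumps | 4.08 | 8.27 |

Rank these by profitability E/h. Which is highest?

small bivalves

In descending order of E/h:
small bivalves: 14.7/20.6 = 0.714 kJ/s
algal tufts: 7.81/12.5 = 0.625 kJ/s
detritus clumps: 4.08/8.27 = 0.493 kJ/s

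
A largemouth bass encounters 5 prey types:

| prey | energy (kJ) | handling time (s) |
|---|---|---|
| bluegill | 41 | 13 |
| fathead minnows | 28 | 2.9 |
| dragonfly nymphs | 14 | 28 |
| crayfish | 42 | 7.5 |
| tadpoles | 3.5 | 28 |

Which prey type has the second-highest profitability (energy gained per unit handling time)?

Profitability E/h (kJ/s): bluegill = 41/13 = 3.15, fathead minnows = 28/2.9 = 9.66, dragonfly nymphs = 14/28 = 0.5, crayfish = 42/7.5 = 5.6, tadpoles = 3.5/28 = 0.125.
Ranked: fathead minnows > crayfish > bluegill > dragonfly nymphs > tadpoles.

crayfish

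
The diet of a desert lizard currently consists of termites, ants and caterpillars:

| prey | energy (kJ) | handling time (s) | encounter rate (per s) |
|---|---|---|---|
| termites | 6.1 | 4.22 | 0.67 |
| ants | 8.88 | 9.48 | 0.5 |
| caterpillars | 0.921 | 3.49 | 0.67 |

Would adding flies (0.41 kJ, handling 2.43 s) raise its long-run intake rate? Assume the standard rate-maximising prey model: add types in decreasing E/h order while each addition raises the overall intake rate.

No

Current rate: (0.67×6.1 + 0.5×8.88 + 0.67×0.921)/(1 + 0.67×4.22 + 0.5×9.48 + 0.67×3.49) = 0.8385 kJ/s.
flies: E/h = 0.41/2.43 = 0.1687 kJ/s.
0.1687 < 0.8385, so adding flies would lower the average — exclude it.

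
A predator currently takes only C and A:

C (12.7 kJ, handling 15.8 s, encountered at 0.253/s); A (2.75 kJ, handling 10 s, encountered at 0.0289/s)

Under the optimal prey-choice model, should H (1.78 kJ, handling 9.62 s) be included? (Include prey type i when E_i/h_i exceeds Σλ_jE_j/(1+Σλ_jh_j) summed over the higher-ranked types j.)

No

On C and A alone, R = ΣλE/(1+Σλh) = 3.293/5.286 = 0.6228 kJ/s.
H: E/h = 1.78/9.62 = 0.185 kJ/s.
0.185 < 0.6228, so adding H would lower the average — exclude it.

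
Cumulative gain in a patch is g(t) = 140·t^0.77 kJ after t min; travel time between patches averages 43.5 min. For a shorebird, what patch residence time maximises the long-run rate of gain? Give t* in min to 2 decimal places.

145.63 min

Optimal t* satisfies g'(t*) = g(t*)/(T + t*).
g'(t) = 0.77·140·t^-0.23. Setting 0.77·140·t^-0.23 = 140·t^0.77/(43.5+t) gives 0.77(43.5+t) = t, so 0.23·t = 0.77×43.5.
t* = 0.77×43.5/0.23 = 145.6 min.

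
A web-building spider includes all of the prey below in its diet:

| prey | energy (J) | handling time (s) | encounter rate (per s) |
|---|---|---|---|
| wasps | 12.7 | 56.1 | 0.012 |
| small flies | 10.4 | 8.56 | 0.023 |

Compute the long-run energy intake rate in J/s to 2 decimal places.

0.21 J/s

Energy encountered per unit search time: 0.012×12.7 + 0.023×10.4 = 0.3916 J/s.
Handling time per unit search time: 0.012×56.1 + 0.023×8.56 = 0.8701.
Rate = 0.3916/(1 + 0.8701) = 0.2094 J/s.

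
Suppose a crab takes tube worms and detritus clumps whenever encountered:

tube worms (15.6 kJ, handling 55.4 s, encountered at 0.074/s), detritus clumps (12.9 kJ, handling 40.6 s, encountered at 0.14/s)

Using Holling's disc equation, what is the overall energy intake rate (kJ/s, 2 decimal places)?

0.27 kJ/s

R = (0.074×15.6 + 0.14×12.9) / (1 + 0.074×55.4 + 0.14×40.6) = 2.96/10.78 = 0.2745 kJ/s.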